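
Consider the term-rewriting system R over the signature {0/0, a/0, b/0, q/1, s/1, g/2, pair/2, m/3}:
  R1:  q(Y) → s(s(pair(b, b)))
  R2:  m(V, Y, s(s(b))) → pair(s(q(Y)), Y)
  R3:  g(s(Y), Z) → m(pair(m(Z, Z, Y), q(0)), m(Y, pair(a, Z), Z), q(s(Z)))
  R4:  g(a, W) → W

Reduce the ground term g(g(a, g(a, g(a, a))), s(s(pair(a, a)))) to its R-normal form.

s(s(pair(a, a)))

1. g(g(a, g(a, g(a, a))), s(s(pair(a, a))))  →  g(g(a, g(a, a)), s(s(pair(a, a))))   [R4 at 1]
2. g(g(a, g(a, a)), s(s(pair(a, a))))  →  g(g(a, a), s(s(pair(a, a))))   [R4 at 1]
3. g(g(a, a), s(s(pair(a, a))))  →  g(a, s(s(pair(a, a))))   [R4 at 1]
4. g(a, s(s(pair(a, a))))  →  s(s(pair(a, a)))   [R4 at ε]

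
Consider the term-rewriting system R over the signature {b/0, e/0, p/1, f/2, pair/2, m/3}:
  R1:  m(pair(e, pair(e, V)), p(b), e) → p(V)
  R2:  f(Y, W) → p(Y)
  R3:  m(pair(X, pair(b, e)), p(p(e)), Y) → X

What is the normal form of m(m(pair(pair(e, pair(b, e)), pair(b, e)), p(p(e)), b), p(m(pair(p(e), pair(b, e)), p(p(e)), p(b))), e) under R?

1. m(m(pair(pair(e, pair(b, e)), pair(b, e)), p(p(e)), b), p(m(pair(p(e), pair(b, e)), p(p(e)), p(b))), e)  →  m(pair(e, pair(b, e)), p(m(pair(p(e), pair(b, e)), p(p(e)), p(b))), e)   [R3 at 1]
2. m(pair(e, pair(b, e)), p(m(pair(p(e), pair(b, e)), p(p(e)), p(b))), e)  →  m(pair(e, pair(b, e)), p(p(e)), e)   [R3 at 2.1]
3. m(pair(e, pair(b, e)), p(p(e)), e)  →  e   [R3 at ε]

e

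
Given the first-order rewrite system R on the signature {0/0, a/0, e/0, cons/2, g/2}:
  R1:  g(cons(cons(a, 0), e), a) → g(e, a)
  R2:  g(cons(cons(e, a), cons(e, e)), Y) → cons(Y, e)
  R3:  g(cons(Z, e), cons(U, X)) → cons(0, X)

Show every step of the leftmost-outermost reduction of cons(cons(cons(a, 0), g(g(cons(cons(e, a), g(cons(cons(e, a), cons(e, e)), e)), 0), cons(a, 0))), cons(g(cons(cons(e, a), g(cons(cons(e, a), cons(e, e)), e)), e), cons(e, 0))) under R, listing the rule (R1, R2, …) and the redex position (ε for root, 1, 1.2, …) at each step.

1. cons(cons(cons(a, 0), g(g(cons(cons(e, a), g(cons(cons(e, a), cons(e, e)), e)), 0), cons(a, 0))), cons(g(cons(cons(e, a), g(cons(cons(e, a), cons(e, e)), e)), e), cons(e, 0)))  →  cons(cons(cons(a, 0), g(g(cons(cons(e, a), cons(e, e)), 0), cons(a, 0))), cons(g(cons(cons(e, a), g(cons(cons(e, a), cons(e, e)), e)), e), cons(e, 0)))   [R2 at 1.2.1.1.2]
2. cons(cons(cons(a, 0), g(g(cons(cons(e, a), cons(e, e)), 0), cons(a, 0))), cons(g(cons(cons(e, a), g(cons(cons(e, a), cons(e, e)), e)), e), cons(e, 0)))  →  cons(cons(cons(a, 0), g(cons(0, e), cons(a, 0))), cons(g(cons(cons(e, a), g(cons(cons(e, a), cons(e, e)), e)), e), cons(e, 0)))   [R2 at 1.2.1]
3. cons(cons(cons(a, 0), g(cons(0, e), cons(a, 0))), cons(g(cons(cons(e, a), g(cons(cons(e, a), cons(e, e)), e)), e), cons(e, 0)))  →  cons(cons(cons(a, 0), cons(0, 0)), cons(g(cons(cons(e, a), g(cons(cons(e, a), cons(e, e)), e)), e), cons(e, 0)))   [R3 at 1.2]
4. cons(cons(cons(a, 0), cons(0, 0)), cons(g(cons(cons(e, a), g(cons(cons(e, a), cons(e, e)), e)), e), cons(e, 0)))  →  cons(cons(cons(a, 0), cons(0, 0)), cons(g(cons(cons(e, a), cons(e, e)), e), cons(e, 0)))   [R2 at 2.1.1.2]
5. cons(cons(cons(a, 0), cons(0, 0)), cons(g(cons(cons(e, a), cons(e, e)), e), cons(e, 0)))  →  cons(cons(cons(a, 0), cons(0, 0)), cons(cons(e, e), cons(e, 0)))   [R2 at 2.1]

cons(cons(cons(a, 0), cons(0, 0)), cons(cons(e, e), cons(e, 0)))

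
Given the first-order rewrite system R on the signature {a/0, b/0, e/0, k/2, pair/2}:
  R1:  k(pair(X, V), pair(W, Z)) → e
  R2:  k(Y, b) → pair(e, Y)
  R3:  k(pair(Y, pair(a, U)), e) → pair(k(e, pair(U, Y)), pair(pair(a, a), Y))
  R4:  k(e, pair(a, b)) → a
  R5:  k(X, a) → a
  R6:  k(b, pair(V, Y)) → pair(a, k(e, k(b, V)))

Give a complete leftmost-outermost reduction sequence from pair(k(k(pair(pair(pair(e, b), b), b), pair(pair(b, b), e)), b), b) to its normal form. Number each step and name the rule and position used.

pair(pair(e, e), b)

1. pair(k(k(pair(pair(pair(e, b), b), b), pair(pair(b, b), e)), b), b)  →  pair(pair(e, k(pair(pair(pair(e, b), b), b), pair(pair(b, b), e))), b)   [R2 at 1]
2. pair(pair(e, k(pair(pair(pair(e, b), b), b), pair(pair(b, b), e))), b)  →  pair(pair(e, e), b)   [R1 at 1.2]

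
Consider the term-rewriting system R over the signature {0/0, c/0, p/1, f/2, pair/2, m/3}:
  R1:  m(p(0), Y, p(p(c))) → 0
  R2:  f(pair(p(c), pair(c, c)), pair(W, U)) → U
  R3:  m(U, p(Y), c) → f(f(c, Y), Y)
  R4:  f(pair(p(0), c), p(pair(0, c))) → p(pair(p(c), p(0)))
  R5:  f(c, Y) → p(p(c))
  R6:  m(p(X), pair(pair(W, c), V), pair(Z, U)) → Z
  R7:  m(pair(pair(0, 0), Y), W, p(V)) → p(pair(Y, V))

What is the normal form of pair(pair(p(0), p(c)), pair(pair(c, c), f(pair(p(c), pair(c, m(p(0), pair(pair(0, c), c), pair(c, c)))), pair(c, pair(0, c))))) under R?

1. pair(pair(p(0), p(c)), pair(pair(c, c), f(pair(p(c), pair(c, m(p(0), pair(pair(0, c), c), pair(c, c)))), pair(c, pair(0, c)))))  →  pair(pair(p(0), p(c)), pair(pair(c, c), f(pair(p(c), pair(c, c)), pair(c, pair(0, c)))))   [R6 at 2.2.1.2.2]
2. pair(pair(p(0), p(c)), pair(pair(c, c), f(pair(p(c), pair(c, c)), pair(c, pair(0, c)))))  →  pair(pair(p(0), p(c)), pair(pair(c, c), pair(0, c)))   [R2 at 2.2]

pair(pair(p(0), p(c)), pair(pair(c, c), pair(0, c)))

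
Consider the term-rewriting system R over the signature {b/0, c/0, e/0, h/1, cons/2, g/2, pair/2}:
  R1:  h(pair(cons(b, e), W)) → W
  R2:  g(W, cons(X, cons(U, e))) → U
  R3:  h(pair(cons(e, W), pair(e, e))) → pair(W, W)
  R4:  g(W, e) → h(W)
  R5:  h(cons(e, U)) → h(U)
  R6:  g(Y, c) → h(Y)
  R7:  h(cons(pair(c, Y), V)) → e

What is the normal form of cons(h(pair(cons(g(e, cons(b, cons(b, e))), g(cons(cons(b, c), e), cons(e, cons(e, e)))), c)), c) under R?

cons(c, c)

1. cons(h(pair(cons(g(e, cons(b, cons(b, e))), g(cons(cons(b, c), e), cons(e, cons(e, e)))), c)), c)  →  cons(h(pair(cons(b, g(cons(cons(b, c), e), cons(e, cons(e, e)))), c)), c)   [R2 at 1.1.1.1]
2. cons(h(pair(cons(b, g(cons(cons(b, c), e), cons(e, cons(e, e)))), c)), c)  →  cons(h(pair(cons(b, e), c)), c)   [R2 at 1.1.1.2]
3. cons(h(pair(cons(b, e), c)), c)  →  cons(c, c)   [R1 at 1]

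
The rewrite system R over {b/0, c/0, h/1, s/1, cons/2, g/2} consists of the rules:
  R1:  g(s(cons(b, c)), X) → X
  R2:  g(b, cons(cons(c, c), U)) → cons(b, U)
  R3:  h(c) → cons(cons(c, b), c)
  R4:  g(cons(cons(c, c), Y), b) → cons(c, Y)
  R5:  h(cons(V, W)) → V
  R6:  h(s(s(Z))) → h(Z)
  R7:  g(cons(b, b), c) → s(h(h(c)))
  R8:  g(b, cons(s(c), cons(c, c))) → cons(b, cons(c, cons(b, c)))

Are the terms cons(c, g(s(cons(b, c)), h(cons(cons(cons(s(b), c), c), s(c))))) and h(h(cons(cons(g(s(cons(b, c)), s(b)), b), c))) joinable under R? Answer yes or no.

Reduce t₁ = cons(c, g(s(cons(b, c)), h(cons(cons(cons(s(b), c), c), s(c))))):
1. cons(c, g(s(cons(b, c)), h(cons(cons(cons(s(b), c), c), s(c)))))  →  cons(c, h(cons(cons(cons(s(b), c), c), s(c))))   [R1 at 2]
2. cons(c, h(cons(cons(cons(s(b), c), c), s(c))))  →  cons(c, cons(cons(s(b), c), c))   [R5 at 2]

Reduce t₂ = h(h(cons(cons(g(s(cons(b, c)), s(b)), b), c))):
1. h(h(cons(cons(g(s(cons(b, c)), s(b)), b), c)))  →  h(cons(g(s(cons(b, c)), s(b)), b))   [R5 at 1]
2. h(cons(g(s(cons(b, c)), s(b)), b))  →  g(s(cons(b, c)), s(b))   [R5 at ε]
3. g(s(cons(b, c)), s(b))  →  s(b)   [R1 at ε]

no — NF(t₁) = cons(c, cons(cons(s(b), c), c)), NF(t₂) = s(b)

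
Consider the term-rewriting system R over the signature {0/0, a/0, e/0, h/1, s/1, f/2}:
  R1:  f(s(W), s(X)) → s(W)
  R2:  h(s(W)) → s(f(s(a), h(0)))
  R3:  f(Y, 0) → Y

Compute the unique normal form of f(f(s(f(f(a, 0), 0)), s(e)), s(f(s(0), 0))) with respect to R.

1. f(f(s(f(f(a, 0), 0)), s(e)), s(f(s(0), 0)))  →  f(s(f(f(a, 0), 0)), s(f(s(0), 0)))   [R1 at 1]
2. f(s(f(f(a, 0), 0)), s(f(s(0), 0)))  →  s(f(f(a, 0), 0))   [R1 at ε]
3. s(f(f(a, 0), 0))  →  s(f(a, 0))   [R3 at 1]
4. s(f(a, 0))  →  s(a)   [R3 at 1]

s(a)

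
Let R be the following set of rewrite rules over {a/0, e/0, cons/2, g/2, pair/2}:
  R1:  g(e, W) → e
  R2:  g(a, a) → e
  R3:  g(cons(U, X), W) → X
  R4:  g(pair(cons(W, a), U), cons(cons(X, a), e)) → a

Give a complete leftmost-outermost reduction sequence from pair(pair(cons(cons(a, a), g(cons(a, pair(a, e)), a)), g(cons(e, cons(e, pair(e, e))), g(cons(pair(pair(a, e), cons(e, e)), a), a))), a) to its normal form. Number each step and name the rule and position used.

1. pair(pair(cons(cons(a, a), g(cons(a, pair(a, e)), a)), g(cons(e, cons(e, pair(e, e))), g(cons(pair(pair(a, e), cons(e, e)), a), a))), a)  →  pair(pair(cons(cons(a, a), pair(a, e)), g(cons(e, cons(e, pair(e, e))), g(cons(pair(pair(a, e), cons(e, e)), a), a))), a)   [R3 at 1.1.2]
2. pair(pair(cons(cons(a, a), pair(a, e)), g(cons(e, cons(e, pair(e, e))), g(cons(pair(pair(a, e), cons(e, e)), a), a))), a)  →  pair(pair(cons(cons(a, a), pair(a, e)), cons(e, pair(e, e))), a)   [R3 at 1.2]

pair(pair(cons(cons(a, a), pair(a, e)), cons(e, pair(e, e))), a)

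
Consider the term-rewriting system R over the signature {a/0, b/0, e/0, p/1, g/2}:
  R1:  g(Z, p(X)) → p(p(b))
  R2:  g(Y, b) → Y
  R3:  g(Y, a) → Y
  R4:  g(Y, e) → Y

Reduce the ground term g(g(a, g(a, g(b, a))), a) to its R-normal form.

a

1. g(g(a, g(a, g(b, a))), a)  →  g(a, g(a, g(b, a)))   [R3 at ε]
2. g(a, g(a, g(b, a)))  →  g(a, g(a, b))   [R3 at 2.2]
3. g(a, g(a, b))  →  g(a, a)   [R2 at 2]
4. g(a, a)  →  a   [R3 at ε]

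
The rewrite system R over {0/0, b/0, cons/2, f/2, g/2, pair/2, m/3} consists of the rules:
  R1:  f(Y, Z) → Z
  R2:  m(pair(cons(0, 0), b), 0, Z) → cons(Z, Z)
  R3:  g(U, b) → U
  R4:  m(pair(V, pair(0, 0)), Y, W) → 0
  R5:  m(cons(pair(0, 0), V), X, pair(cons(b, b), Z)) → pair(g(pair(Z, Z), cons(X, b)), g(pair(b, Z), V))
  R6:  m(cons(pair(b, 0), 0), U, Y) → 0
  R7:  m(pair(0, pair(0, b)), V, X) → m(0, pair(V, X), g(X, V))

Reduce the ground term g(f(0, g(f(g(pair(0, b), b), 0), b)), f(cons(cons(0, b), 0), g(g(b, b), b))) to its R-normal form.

0

1. g(f(0, g(f(g(pair(0, b), b), 0), b)), f(cons(cons(0, b), 0), g(g(b, b), b)))  →  g(g(f(g(pair(0, b), b), 0), b), f(cons(cons(0, b), 0), g(g(b, b), b)))   [R1 at 1]
2. g(g(f(g(pair(0, b), b), 0), b), f(cons(cons(0, b), 0), g(g(b, b), b)))  →  g(f(g(pair(0, b), b), 0), f(cons(cons(0, b), 0), g(g(b, b), b)))   [R3 at 1]
3. g(f(g(pair(0, b), b), 0), f(cons(cons(0, b), 0), g(g(b, b), b)))  →  g(0, f(cons(cons(0, b), 0), g(g(b, b), b)))   [R1 at 1]
4. g(0, f(cons(cons(0, b), 0), g(g(b, b), b)))  →  g(0, g(g(b, b), b))   [R1 at 2]
5. g(0, g(g(b, b), b))  →  g(0, g(b, b))   [R3 at 2]
6. g(0, g(b, b))  →  g(0, b)   [R3 at 2]
7. g(0, b)  →  0   [R3 at ε]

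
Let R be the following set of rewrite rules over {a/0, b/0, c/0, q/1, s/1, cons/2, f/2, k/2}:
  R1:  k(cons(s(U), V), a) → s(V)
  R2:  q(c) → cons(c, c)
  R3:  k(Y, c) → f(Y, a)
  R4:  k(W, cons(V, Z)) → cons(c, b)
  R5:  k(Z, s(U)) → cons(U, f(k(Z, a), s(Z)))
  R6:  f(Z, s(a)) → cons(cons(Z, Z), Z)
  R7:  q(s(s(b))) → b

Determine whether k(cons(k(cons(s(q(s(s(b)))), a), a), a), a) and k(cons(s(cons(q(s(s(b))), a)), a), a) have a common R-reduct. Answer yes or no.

yes — NF(t₁) = s(a), NF(t₂) = s(a)

Reduce t₁ = k(cons(k(cons(s(q(s(s(b)))), a), a), a), a):
1. k(cons(k(cons(s(q(s(s(b)))), a), a), a), a)  →  k(cons(s(a), a), a)   [R1 at 1.1]
2. k(cons(s(a), a), a)  →  s(a)   [R1 at ε]

Reduce t₂ = k(cons(s(cons(q(s(s(b))), a)), a), a):
1. k(cons(s(cons(q(s(s(b))), a)), a), a)  →  s(a)   [R1 at ε]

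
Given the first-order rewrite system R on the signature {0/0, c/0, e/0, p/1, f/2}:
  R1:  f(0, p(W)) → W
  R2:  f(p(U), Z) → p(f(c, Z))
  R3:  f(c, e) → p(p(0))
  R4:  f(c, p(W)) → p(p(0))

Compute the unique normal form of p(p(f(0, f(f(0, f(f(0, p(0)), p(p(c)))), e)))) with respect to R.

p(p(p(0)))

1. p(p(f(0, f(f(0, f(f(0, p(0)), p(p(c)))), e))))  →  p(p(f(0, f(f(0, f(0, p(p(c)))), e))))   [R1 at 1.1.2.1.2.1]
2. p(p(f(0, f(f(0, f(0, p(p(c)))), e))))  →  p(p(f(0, f(f(0, p(c)), e))))   [R1 at 1.1.2.1.2]
3. p(p(f(0, f(f(0, p(c)), e))))  →  p(p(f(0, f(c, e))))   [R1 at 1.1.2.1]
4. p(p(f(0, f(c, e))))  →  p(p(f(0, p(p(0)))))   [R3 at 1.1.2]
5. p(p(f(0, p(p(0)))))  →  p(p(p(0)))   [R1 at 1.1]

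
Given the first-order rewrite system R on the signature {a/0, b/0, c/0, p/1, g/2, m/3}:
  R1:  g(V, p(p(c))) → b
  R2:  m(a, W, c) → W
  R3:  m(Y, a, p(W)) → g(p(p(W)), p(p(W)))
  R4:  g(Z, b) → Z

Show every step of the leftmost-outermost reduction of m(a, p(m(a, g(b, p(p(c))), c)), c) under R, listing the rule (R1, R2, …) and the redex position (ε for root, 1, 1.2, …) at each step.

p(b)

1. m(a, p(m(a, g(b, p(p(c))), c)), c)  →  p(m(a, g(b, p(p(c))), c))   [R2 at ε]
2. p(m(a, g(b, p(p(c))), c))  →  p(g(b, p(p(c))))   [R2 at 1]
3. p(g(b, p(p(c))))  →  p(b)   [R1 at 1]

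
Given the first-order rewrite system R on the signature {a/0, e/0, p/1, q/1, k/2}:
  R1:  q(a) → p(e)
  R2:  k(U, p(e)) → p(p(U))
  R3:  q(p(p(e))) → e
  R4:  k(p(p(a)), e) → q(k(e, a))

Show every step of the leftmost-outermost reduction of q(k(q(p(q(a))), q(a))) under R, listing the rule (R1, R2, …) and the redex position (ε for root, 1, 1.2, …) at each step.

e

1. q(k(q(p(q(a))), q(a)))  →  q(k(q(p(p(e))), q(a)))   [R1 at 1.1.1.1]
2. q(k(q(p(p(e))), q(a)))  →  q(k(e, q(a)))   [R3 at 1.1]
3. q(k(e, q(a)))  →  q(k(e, p(e)))   [R1 at 1.2]
4. q(k(e, p(e)))  →  q(p(p(e)))   [R2 at 1]
5. q(p(p(e)))  →  e   [R3 at ε]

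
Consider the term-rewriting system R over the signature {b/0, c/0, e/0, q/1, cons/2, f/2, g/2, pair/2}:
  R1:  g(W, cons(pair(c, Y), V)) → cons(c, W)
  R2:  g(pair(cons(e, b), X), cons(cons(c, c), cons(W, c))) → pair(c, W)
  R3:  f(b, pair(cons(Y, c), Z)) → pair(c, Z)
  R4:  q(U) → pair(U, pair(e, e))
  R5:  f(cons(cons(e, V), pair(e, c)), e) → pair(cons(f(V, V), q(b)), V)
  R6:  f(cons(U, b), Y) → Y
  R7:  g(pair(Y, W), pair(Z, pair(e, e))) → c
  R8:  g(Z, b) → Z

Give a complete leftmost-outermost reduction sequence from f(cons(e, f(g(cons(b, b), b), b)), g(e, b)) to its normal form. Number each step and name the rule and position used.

e

1. f(cons(e, f(g(cons(b, b), b), b)), g(e, b))  →  f(cons(e, f(cons(b, b), b)), g(e, b))   [R8 at 1.2.1]
2. f(cons(e, f(cons(b, b), b)), g(e, b))  →  f(cons(e, b), g(e, b))   [R6 at 1.2]
3. f(cons(e, b), g(e, b))  →  g(e, b)   [R6 at ε]
4. g(e, b)  →  e   [R8 at ε]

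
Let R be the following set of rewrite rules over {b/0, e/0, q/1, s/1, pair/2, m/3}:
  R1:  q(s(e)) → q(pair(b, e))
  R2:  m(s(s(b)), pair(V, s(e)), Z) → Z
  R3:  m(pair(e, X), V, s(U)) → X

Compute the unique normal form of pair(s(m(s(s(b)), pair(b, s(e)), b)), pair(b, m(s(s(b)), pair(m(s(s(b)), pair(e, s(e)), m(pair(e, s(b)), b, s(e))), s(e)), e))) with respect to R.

1. pair(s(m(s(s(b)), pair(b, s(e)), b)), pair(b, m(s(s(b)), pair(m(s(s(b)), pair(e, s(e)), m(pair(e, s(b)), b, s(e))), s(e)), e)))  →  pair(s(b), pair(b, m(s(s(b)), pair(m(s(s(b)), pair(e, s(e)), m(pair(e, s(b)), b, s(e))), s(e)), e)))   [R2 at 1.1]
2. pair(s(b), pair(b, m(s(s(b)), pair(m(s(s(b)), pair(e, s(e)), m(pair(e, s(b)), b, s(e))), s(e)), e)))  →  pair(s(b), pair(b, e))   [R2 at 2.2]

pair(s(b), pair(b, e))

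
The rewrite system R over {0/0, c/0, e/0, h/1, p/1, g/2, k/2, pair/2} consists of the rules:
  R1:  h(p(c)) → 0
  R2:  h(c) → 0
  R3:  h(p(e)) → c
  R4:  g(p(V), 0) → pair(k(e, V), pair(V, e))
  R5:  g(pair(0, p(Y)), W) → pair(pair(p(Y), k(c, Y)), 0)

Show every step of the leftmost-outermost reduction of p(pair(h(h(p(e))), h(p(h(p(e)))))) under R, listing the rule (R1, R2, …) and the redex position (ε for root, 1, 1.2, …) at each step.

1. p(pair(h(h(p(e))), h(p(h(p(e))))))  →  p(pair(h(c), h(p(h(p(e))))))   [R3 at 1.1.1]
2. p(pair(h(c), h(p(h(p(e))))))  →  p(pair(0, h(p(h(p(e))))))   [R2 at 1.1]
3. p(pair(0, h(p(h(p(e))))))  →  p(pair(0, h(p(c))))   [R3 at 1.2.1.1]
4. p(pair(0, h(p(c))))  →  p(pair(0, 0))   [R1 at 1.2]

p(pair(0, 0))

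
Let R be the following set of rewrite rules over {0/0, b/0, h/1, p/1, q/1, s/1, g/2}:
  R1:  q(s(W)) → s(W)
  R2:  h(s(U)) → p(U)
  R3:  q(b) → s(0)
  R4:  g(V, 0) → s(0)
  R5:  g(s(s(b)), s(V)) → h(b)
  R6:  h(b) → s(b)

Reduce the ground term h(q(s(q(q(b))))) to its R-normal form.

p(s(0))

1. h(q(s(q(q(b)))))  →  h(s(q(q(b))))   [R1 at 1]
2. h(s(q(q(b))))  →  p(q(q(b)))   [R2 at ε]
3. p(q(q(b)))  →  p(q(s(0)))   [R3 at 1.1]
4. p(q(s(0)))  →  p(s(0))   [R1 at 1]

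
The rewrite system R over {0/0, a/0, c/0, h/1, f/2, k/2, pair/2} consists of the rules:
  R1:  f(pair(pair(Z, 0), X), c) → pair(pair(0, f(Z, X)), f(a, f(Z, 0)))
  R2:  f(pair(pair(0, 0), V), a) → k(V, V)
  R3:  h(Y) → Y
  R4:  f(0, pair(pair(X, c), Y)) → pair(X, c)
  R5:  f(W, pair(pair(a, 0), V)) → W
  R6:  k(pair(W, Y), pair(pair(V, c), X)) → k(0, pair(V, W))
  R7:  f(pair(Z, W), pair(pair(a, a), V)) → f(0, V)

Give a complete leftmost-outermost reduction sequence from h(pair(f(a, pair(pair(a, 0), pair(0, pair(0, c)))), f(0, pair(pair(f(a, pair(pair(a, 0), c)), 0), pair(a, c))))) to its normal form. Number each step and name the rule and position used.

pair(a, 0)

1. h(pair(f(a, pair(pair(a, 0), pair(0, pair(0, c)))), f(0, pair(pair(f(a, pair(pair(a, 0), c)), 0), pair(a, c)))))  →  pair(f(a, pair(pair(a, 0), pair(0, pair(0, c)))), f(0, pair(pair(f(a, pair(pair(a, 0), c)), 0), pair(a, c))))   [R3 at ε]
2. pair(f(a, pair(pair(a, 0), pair(0, pair(0, c)))), f(0, pair(pair(f(a, pair(pair(a, 0), c)), 0), pair(a, c))))  →  pair(a, f(0, pair(pair(f(a, pair(pair(a, 0), c)), 0), pair(a, c))))   [R5 at 1]
3. pair(a, f(0, pair(pair(f(a, pair(pair(a, 0), c)), 0), pair(a, c))))  →  pair(a, f(0, pair(pair(a, 0), pair(a, c))))   [R5 at 2.2.1.1]
4. pair(a, f(0, pair(pair(a, 0), pair(a, c))))  →  pair(a, 0)   [R5 at 2]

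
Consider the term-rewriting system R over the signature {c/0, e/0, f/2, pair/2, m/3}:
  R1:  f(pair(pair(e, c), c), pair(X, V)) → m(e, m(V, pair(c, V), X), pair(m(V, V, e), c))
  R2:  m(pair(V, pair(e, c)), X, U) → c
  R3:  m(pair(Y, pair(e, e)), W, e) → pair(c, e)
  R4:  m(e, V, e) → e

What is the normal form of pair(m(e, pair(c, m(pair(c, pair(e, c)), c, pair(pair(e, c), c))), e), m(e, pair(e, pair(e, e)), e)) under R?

1. pair(m(e, pair(c, m(pair(c, pair(e, c)), c, pair(pair(e, c), c))), e), m(e, pair(e, pair(e, e)), e))  →  pair(e, m(e, pair(e, pair(e, e)), e))   [R4 at 1]
2. pair(e, m(e, pair(e, pair(e, e)), e))  →  pair(e, e)   [R4 at 2]

pair(e, e)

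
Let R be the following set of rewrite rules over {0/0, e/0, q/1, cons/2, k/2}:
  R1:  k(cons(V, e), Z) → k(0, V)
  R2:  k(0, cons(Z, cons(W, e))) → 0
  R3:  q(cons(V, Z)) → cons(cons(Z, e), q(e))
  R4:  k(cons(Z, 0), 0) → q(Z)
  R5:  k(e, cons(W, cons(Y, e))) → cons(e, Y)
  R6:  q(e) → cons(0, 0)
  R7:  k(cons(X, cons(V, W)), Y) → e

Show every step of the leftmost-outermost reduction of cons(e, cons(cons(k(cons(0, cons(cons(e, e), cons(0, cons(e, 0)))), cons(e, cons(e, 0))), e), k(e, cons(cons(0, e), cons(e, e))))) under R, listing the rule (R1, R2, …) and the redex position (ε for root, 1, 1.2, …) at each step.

cons(e, cons(cons(e, e), cons(e, e)))

1. cons(e, cons(cons(k(cons(0, cons(cons(e, e), cons(0, cons(e, 0)))), cons(e, cons(e, 0))), e), k(e, cons(cons(0, e), cons(e, e)))))  →  cons(e, cons(cons(e, e), k(e, cons(cons(0, e), cons(e, e)))))   [R7 at 2.1.1]
2. cons(e, cons(cons(e, e), k(e, cons(cons(0, e), cons(e, e)))))  →  cons(e, cons(cons(e, e), cons(e, e)))   [R5 at 2.2]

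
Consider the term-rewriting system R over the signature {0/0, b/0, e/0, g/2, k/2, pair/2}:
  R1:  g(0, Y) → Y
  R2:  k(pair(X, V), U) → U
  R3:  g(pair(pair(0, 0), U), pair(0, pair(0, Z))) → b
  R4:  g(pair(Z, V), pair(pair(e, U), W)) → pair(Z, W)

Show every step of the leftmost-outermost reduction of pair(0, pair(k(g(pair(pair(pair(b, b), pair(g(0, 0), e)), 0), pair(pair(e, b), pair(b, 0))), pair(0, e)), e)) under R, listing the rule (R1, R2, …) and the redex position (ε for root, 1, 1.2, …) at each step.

1. pair(0, pair(k(g(pair(pair(pair(b, b), pair(g(0, 0), e)), 0), pair(pair(e, b), pair(b, 0))), pair(0, e)), e))  →  pair(0, pair(k(pair(pair(pair(b, b), pair(g(0, 0), e)), pair(b, 0)), pair(0, e)), e))   [R4 at 2.1.1]
2. pair(0, pair(k(pair(pair(pair(b, b), pair(g(0, 0), e)), pair(b, 0)), pair(0, e)), e))  →  pair(0, pair(pair(0, e), e))   [R2 at 2.1]

pair(0, pair(pair(0, e), e))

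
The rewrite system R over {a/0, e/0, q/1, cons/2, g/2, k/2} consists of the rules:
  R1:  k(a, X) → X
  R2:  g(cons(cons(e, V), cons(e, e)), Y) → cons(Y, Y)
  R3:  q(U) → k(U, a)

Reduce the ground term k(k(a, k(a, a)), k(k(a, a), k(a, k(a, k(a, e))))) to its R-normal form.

1. k(k(a, k(a, a)), k(k(a, a), k(a, k(a, k(a, e)))))  →  k(k(a, a), k(k(a, a), k(a, k(a, k(a, e)))))   [R1 at 1]
2. k(k(a, a), k(k(a, a), k(a, k(a, k(a, e)))))  →  k(a, k(k(a, a), k(a, k(a, k(a, e)))))   [R1 at 1]
3. k(a, k(k(a, a), k(a, k(a, k(a, e)))))  →  k(k(a, a), k(a, k(a, k(a, e))))   [R1 at ε]
4. k(k(a, a), k(a, k(a, k(a, e))))  →  k(a, k(a, k(a, k(a, e))))   [R1 at 1]
5. k(a, k(a, k(a, k(a, e))))  →  k(a, k(a, k(a, e)))   [R1 at ε]
6. k(a, k(a, k(a, e)))  →  k(a, k(a, e))   [R1 at ε]
7. k(a, k(a, e))  →  k(a, e)   [R1 at ε]
8. k(a, e)  →  e   [R1 at ε]

e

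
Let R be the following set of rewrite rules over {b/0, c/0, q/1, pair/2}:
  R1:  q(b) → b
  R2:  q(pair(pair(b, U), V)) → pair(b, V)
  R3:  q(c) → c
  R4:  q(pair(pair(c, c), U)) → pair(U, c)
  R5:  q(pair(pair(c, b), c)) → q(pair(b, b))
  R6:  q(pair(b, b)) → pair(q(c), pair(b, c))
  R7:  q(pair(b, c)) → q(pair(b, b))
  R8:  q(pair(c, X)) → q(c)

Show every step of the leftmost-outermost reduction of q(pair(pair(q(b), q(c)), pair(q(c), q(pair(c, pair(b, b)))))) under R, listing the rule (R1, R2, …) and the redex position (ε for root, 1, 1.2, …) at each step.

1. q(pair(pair(q(b), q(c)), pair(q(c), q(pair(c, pair(b, b))))))  →  q(pair(pair(b, q(c)), pair(q(c), q(pair(c, pair(b, b))))))   [R1 at 1.1.1]
2. q(pair(pair(b, q(c)), pair(q(c), q(pair(c, pair(b, b))))))  →  pair(b, pair(q(c), q(pair(c, pair(b, b)))))   [R2 at ε]
3. pair(b, pair(q(c), q(pair(c, pair(b, b)))))  →  pair(b, pair(c, q(pair(c, pair(b, b)))))   [R3 at 2.1]
4. pair(b, pair(c, q(pair(c, pair(b, b)))))  →  pair(b, pair(c, q(c)))   [R8 at 2.2]
5. pair(b, pair(c, q(c)))  →  pair(b, pair(c, c))   [R3 at 2.2]

pair(b, pair(c, c))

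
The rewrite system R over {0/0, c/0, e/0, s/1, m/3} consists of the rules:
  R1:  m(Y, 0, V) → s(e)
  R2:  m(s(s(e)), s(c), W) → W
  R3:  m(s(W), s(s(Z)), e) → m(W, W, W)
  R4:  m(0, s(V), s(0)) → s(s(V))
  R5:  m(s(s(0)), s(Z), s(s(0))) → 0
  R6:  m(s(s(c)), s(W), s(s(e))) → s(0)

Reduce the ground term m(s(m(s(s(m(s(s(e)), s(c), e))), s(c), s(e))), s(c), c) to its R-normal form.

c

1. m(s(m(s(s(m(s(s(e)), s(c), e))), s(c), s(e))), s(c), c)  →  m(s(m(s(s(e)), s(c), s(e))), s(c), c)   [R2 at 1.1.1.1.1]
2. m(s(m(s(s(e)), s(c), s(e))), s(c), c)  →  m(s(s(e)), s(c), c)   [R2 at 1.1]
3. m(s(s(e)), s(c), c)  →  c   [R2 at ε]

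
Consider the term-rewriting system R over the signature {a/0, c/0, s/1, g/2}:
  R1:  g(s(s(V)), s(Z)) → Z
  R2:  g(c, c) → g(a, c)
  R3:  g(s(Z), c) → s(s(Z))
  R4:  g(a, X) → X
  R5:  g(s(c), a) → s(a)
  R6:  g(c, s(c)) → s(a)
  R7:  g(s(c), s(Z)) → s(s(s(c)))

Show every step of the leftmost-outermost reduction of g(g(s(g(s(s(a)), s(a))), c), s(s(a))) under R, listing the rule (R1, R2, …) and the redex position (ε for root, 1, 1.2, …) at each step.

1. g(g(s(g(s(s(a)), s(a))), c), s(s(a)))  →  g(s(s(g(s(s(a)), s(a)))), s(s(a)))   [R3 at 1]
2. g(s(s(g(s(s(a)), s(a)))), s(s(a)))  →  s(a)   [R1 at ε]

s(a)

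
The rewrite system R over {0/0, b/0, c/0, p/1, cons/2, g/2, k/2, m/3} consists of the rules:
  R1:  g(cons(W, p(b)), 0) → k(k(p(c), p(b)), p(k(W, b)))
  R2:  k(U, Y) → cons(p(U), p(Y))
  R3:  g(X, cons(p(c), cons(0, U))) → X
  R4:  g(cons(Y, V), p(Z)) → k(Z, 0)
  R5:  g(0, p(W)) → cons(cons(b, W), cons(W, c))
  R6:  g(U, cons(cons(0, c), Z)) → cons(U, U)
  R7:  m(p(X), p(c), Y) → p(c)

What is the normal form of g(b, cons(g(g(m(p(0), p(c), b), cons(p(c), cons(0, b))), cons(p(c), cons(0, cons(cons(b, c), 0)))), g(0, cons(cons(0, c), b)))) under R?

1. g(b, cons(g(g(m(p(0), p(c), b), cons(p(c), cons(0, b))), cons(p(c), cons(0, cons(cons(b, c), 0)))), g(0, cons(cons(0, c), b))))  →  g(b, cons(g(m(p(0), p(c), b), cons(p(c), cons(0, b))), g(0, cons(cons(0, c), b))))   [R3 at 2.1]
2. g(b, cons(g(m(p(0), p(c), b), cons(p(c), cons(0, b))), g(0, cons(cons(0, c), b))))  →  g(b, cons(m(p(0), p(c), b), g(0, cons(cons(0, c), b))))   [R3 at 2.1]
3. g(b, cons(m(p(0), p(c), b), g(0, cons(cons(0, c), b))))  →  g(b, cons(p(c), g(0, cons(cons(0, c), b))))   [R7 at 2.1]
4. g(b, cons(p(c), g(0, cons(cons(0, c), b))))  →  g(b, cons(p(c), cons(0, 0)))   [R6 at 2.2]
5. g(b, cons(p(c), cons(0, 0)))  →  b   [R3 at ε]

b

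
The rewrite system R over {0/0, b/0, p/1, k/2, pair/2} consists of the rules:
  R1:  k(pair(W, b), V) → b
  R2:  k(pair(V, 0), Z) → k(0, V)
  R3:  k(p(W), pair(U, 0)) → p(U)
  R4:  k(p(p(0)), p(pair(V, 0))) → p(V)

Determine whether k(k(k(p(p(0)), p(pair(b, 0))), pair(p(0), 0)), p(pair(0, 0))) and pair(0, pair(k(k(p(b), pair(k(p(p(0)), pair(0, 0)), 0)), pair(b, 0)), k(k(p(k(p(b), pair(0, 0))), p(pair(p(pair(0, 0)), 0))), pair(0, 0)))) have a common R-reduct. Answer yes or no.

Reduce t₁ = k(k(k(p(p(0)), p(pair(b, 0))), pair(p(0), 0)), p(pair(0, 0))):
1. k(k(k(p(p(0)), p(pair(b, 0))), pair(p(0), 0)), p(pair(0, 0)))  →  k(k(p(b), pair(p(0), 0)), p(pair(0, 0)))   [R4 at 1.1]
2. k(k(p(b), pair(p(0), 0)), p(pair(0, 0)))  →  k(p(p(0)), p(pair(0, 0)))   [R3 at 1]
3. k(p(p(0)), p(pair(0, 0)))  →  p(0)   [R4 at ε]

Reduce t₂ = pair(0, pair(k(k(p(b), pair(k(p(p(0)), pair(0, 0)), 0)), pair(b, 0)), k(k(p(k(p(b), pair(0, 0))), p(pair(p(pair(0, 0)), 0))), pair(0, 0)))):
1. pair(0, pair(k(k(p(b), pair(k(p(p(0)), pair(0, 0)), 0)), pair(b, 0)), k(k(p(k(p(b), pair(0, 0))), p(pair(p(pair(0, 0)), 0))), pair(0, 0))))  →  pair(0, pair(k(p(k(p(p(0)), pair(0, 0))), pair(b, 0)), k(k(p(k(p(b), pair(0, 0))), p(pair(p(pair(0, 0)), 0))), pair(0, 0))))   [R3 at 2.1.1]
2. pair(0, pair(k(p(k(p(p(0)), pair(0, 0))), pair(b, 0)), k(k(p(k(p(b), pair(0, 0))), p(pair(p(pair(0, 0)), 0))), pair(0, 0))))  →  pair(0, pair(p(b), k(k(p(k(p(b), pair(0, 0))), p(pair(p(pair(0, 0)), 0))), pair(0, 0))))   [R3 at 2.1]
3. pair(0, pair(p(b), k(k(p(k(p(b), pair(0, 0))), p(pair(p(pair(0, 0)), 0))), pair(0, 0))))  →  pair(0, pair(p(b), k(k(p(p(0)), p(pair(p(pair(0, 0)), 0))), pair(0, 0))))   [R3 at 2.2.1.1.1]
4. pair(0, pair(p(b), k(k(p(p(0)), p(pair(p(pair(0, 0)), 0))), pair(0, 0))))  →  pair(0, pair(p(b), k(p(p(pair(0, 0))), pair(0, 0))))   [R4 at 2.2.1]
5. pair(0, pair(p(b), k(p(p(pair(0, 0))), pair(0, 0))))  →  pair(0, pair(p(b), p(0)))   [R3 at 2.2]

no — NF(t₁) = p(0), NF(t₂) = pair(0, pair(p(b), p(0)))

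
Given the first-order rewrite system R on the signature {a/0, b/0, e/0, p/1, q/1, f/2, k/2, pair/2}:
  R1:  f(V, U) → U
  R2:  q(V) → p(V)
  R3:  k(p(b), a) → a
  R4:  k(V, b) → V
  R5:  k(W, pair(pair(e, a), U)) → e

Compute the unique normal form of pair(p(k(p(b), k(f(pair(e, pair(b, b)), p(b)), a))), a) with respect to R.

1. pair(p(k(p(b), k(f(pair(e, pair(b, b)), p(b)), a))), a)  →  pair(p(k(p(b), k(p(b), a))), a)   [R1 at 1.1.2.1]
2. pair(p(k(p(b), k(p(b), a))), a)  →  pair(p(k(p(b), a)), a)   [R3 at 1.1.2]
3. pair(p(k(p(b), a)), a)  →  pair(p(a), a)   [R3 at 1.1]

pair(p(a), a)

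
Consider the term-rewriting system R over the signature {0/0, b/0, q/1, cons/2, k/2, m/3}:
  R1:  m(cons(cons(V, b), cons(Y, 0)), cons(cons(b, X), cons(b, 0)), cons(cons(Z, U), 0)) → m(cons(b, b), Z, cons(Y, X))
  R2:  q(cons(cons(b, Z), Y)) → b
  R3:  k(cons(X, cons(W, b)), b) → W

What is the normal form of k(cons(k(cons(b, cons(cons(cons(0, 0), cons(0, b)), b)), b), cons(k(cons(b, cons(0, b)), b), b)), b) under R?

0

1. k(cons(k(cons(b, cons(cons(cons(0, 0), cons(0, b)), b)), b), cons(k(cons(b, cons(0, b)), b), b)), b)  →  k(cons(b, cons(0, b)), b)   [R3 at ε]
2. k(cons(b, cons(0, b)), b)  →  0   [R3 at ε]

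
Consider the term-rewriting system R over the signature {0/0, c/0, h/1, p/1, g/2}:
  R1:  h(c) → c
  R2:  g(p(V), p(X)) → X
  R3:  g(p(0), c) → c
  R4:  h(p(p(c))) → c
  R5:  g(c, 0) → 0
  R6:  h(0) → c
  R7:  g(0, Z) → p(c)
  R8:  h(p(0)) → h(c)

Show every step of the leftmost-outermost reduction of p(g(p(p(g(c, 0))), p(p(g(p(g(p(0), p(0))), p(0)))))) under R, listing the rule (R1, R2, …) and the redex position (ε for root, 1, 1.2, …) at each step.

p(p(0))

1. p(g(p(p(g(c, 0))), p(p(g(p(g(p(0), p(0))), p(0))))))  →  p(p(g(p(g(p(0), p(0))), p(0))))   [R2 at 1]
2. p(p(g(p(g(p(0), p(0))), p(0))))  →  p(p(0))   [R2 at 1.1]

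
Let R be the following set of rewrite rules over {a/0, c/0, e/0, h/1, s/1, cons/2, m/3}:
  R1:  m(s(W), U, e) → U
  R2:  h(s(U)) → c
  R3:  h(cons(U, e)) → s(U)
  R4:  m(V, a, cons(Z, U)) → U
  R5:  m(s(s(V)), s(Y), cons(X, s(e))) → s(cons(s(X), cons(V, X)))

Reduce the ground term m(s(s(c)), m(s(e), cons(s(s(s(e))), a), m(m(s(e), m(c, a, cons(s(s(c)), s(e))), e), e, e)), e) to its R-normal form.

1. m(s(s(c)), m(s(e), cons(s(s(s(e))), a), m(m(s(e), m(c, a, cons(s(s(c)), s(e))), e), e, e)), e)  →  m(s(e), cons(s(s(s(e))), a), m(m(s(e), m(c, a, cons(s(s(c)), s(e))), e), e, e))   [R1 at ε]
2. m(s(e), cons(s(s(s(e))), a), m(m(s(e), m(c, a, cons(s(s(c)), s(e))), e), e, e))  →  m(s(e), cons(s(s(s(e))), a), m(m(c, a, cons(s(s(c)), s(e))), e, e))   [R1 at 3.1]
3. m(s(e), cons(s(s(s(e))), a), m(m(c, a, cons(s(s(c)), s(e))), e, e))  →  m(s(e), cons(s(s(s(e))), a), m(s(e), e, e))   [R4 at 3.1]
4. m(s(e), cons(s(s(s(e))), a), m(s(e), e, e))  →  m(s(e), cons(s(s(s(e))), a), e)   [R1 at 3]
5. m(s(e), cons(s(s(s(e))), a), e)  →  cons(s(s(s(e))), a)   [R1 at ε]

cons(s(s(s(e))), a)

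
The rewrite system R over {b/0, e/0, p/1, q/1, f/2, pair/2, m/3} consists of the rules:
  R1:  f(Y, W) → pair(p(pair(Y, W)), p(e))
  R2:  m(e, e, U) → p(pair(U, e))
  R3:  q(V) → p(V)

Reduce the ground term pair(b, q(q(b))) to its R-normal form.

1. pair(b, q(q(b)))  →  pair(b, p(q(b)))   [R3 at 2]
2. pair(b, p(q(b)))  →  pair(b, p(p(b)))   [R3 at 2.1]

pair(b, p(p(b)))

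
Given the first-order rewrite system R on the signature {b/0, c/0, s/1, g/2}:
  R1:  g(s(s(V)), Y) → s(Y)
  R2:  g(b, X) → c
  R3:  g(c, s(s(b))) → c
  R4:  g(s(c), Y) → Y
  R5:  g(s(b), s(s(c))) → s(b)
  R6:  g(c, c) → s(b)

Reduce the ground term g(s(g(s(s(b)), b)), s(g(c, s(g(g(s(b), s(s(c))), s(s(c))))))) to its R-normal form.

1. g(s(g(s(s(b)), b)), s(g(c, s(g(g(s(b), s(s(c))), s(s(c)))))))  →  g(s(s(b)), s(g(c, s(g(g(s(b), s(s(c))), s(s(c)))))))   [R1 at 1.1]
2. g(s(s(b)), s(g(c, s(g(g(s(b), s(s(c))), s(s(c)))))))  →  s(s(g(c, s(g(g(s(b), s(s(c))), s(s(c)))))))   [R1 at ε]
3. s(s(g(c, s(g(g(s(b), s(s(c))), s(s(c)))))))  →  s(s(g(c, s(g(s(b), s(s(c)))))))   [R5 at 1.1.2.1.1]
4. s(s(g(c, s(g(s(b), s(s(c)))))))  →  s(s(g(c, s(s(b)))))   [R5 at 1.1.2.1]
5. s(s(g(c, s(s(b)))))  →  s(s(c))   [R3 at 1.1]

s(s(c))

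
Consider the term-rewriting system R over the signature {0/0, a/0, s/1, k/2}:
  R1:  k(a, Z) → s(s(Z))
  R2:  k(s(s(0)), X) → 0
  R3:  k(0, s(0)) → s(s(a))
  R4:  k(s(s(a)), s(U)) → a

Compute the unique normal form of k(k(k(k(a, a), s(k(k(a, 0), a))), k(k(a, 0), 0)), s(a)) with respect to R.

1. k(k(k(k(a, a), s(k(k(a, 0), a))), k(k(a, 0), 0)), s(a))  →  k(k(k(s(s(a)), s(k(k(a, 0), a))), k(k(a, 0), 0)), s(a))   [R1 at 1.1.1]
2. k(k(k(s(s(a)), s(k(k(a, 0), a))), k(k(a, 0), 0)), s(a))  →  k(k(a, k(k(a, 0), 0)), s(a))   [R4 at 1.1]
3. k(k(a, k(k(a, 0), 0)), s(a))  →  k(s(s(k(k(a, 0), 0))), s(a))   [R1 at 1]
4. k(s(s(k(k(a, 0), 0))), s(a))  →  k(s(s(k(s(s(0)), 0))), s(a))   [R1 at 1.1.1.1]
5. k(s(s(k(s(s(0)), 0))), s(a))  →  k(s(s(0)), s(a))   [R2 at 1.1.1]
6. k(s(s(0)), s(a))  →  0   [R2 at ε]

0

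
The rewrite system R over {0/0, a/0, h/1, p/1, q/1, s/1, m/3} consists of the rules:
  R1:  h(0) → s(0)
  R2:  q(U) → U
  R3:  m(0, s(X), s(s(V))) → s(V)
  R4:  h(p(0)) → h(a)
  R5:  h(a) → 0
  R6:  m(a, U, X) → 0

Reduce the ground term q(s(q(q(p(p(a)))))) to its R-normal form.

s(p(p(a)))

1. q(s(q(q(p(p(a))))))  →  s(q(q(p(p(a)))))   [R2 at ε]
2. s(q(q(p(p(a)))))  →  s(q(p(p(a))))   [R2 at 1]
3. s(q(p(p(a))))  →  s(p(p(a)))   [R2 at 1]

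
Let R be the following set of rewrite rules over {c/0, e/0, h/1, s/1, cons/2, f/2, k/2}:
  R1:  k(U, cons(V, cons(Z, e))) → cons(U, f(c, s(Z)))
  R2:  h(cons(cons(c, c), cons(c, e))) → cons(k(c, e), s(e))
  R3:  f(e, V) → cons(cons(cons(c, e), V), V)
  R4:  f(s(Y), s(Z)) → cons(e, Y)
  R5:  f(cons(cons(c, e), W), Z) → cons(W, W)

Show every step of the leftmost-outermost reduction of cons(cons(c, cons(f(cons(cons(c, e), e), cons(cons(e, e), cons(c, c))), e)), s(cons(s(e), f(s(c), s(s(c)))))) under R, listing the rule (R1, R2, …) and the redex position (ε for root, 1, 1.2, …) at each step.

cons(cons(c, cons(cons(e, e), e)), s(cons(s(e), cons(e, c))))

1. cons(cons(c, cons(f(cons(cons(c, e), e), cons(cons(e, e), cons(c, c))), e)), s(cons(s(e), f(s(c), s(s(c))))))  →  cons(cons(c, cons(cons(e, e), e)), s(cons(s(e), f(s(c), s(s(c))))))   [R5 at 1.2.1]
2. cons(cons(c, cons(cons(e, e), e)), s(cons(s(e), f(s(c), s(s(c))))))  →  cons(cons(c, cons(cons(e, e), e)), s(cons(s(e), cons(e, c))))   [R4 at 2.1.2]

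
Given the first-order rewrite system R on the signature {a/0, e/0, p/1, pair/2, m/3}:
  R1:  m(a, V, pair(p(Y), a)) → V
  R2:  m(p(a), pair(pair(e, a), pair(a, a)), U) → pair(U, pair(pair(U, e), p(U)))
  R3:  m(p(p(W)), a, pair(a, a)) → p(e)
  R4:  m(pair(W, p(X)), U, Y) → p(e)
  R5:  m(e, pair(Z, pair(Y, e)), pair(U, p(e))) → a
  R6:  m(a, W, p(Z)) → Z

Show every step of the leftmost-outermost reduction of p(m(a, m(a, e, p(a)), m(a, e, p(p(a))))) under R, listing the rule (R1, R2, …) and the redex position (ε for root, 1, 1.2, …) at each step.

p(a)

1. p(m(a, m(a, e, p(a)), m(a, e, p(p(a)))))  →  p(m(a, a, m(a, e, p(p(a)))))   [R6 at 1.2]
2. p(m(a, a, m(a, e, p(p(a)))))  →  p(m(a, a, p(a)))   [R6 at 1.3]
3. p(m(a, a, p(a)))  →  p(a)   [R6 at 1]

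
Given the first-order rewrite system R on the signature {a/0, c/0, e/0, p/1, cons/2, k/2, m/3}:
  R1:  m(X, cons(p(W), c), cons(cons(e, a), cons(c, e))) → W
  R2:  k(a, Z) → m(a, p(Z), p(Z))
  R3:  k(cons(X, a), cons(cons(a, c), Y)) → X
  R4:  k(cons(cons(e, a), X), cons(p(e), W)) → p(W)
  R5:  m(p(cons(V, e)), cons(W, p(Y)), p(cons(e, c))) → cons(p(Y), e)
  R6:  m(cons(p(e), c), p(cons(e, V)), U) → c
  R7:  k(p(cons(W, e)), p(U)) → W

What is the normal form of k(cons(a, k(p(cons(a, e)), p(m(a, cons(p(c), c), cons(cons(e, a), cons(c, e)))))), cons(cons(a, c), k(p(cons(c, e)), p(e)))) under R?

1. k(cons(a, k(p(cons(a, e)), p(m(a, cons(p(c), c), cons(cons(e, a), cons(c, e)))))), cons(cons(a, c), k(p(cons(c, e)), p(e))))  →  k(cons(a, a), cons(cons(a, c), k(p(cons(c, e)), p(e))))   [R7 at 1.2]
2. k(cons(a, a), cons(cons(a, c), k(p(cons(c, e)), p(e))))  →  a   [R3 at ε]

a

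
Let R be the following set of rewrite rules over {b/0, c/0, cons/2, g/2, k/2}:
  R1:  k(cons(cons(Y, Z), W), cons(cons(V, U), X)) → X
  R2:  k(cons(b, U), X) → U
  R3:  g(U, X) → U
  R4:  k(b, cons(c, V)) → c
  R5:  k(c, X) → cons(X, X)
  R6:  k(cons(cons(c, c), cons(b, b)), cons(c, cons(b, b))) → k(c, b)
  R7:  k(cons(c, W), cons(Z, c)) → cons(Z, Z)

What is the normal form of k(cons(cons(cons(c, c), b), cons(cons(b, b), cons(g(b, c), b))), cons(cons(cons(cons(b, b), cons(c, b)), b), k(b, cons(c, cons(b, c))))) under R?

c

1. k(cons(cons(cons(c, c), b), cons(cons(b, b), cons(g(b, c), b))), cons(cons(cons(cons(b, b), cons(c, b)), b), k(b, cons(c, cons(b, c)))))  →  k(b, cons(c, cons(b, c)))   [R1 at ε]
2. k(b, cons(c, cons(b, c)))  →  c   [R4 at ε]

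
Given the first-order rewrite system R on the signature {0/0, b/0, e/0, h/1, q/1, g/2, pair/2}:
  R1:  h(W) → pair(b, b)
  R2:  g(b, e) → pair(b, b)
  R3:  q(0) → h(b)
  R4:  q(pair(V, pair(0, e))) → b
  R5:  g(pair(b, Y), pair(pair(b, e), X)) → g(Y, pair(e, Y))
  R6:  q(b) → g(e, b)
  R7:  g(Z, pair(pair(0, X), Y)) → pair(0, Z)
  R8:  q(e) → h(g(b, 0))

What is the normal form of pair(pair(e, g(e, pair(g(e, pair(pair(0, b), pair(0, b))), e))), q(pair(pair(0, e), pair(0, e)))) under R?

pair(pair(e, pair(0, e)), b)

1. pair(pair(e, g(e, pair(g(e, pair(pair(0, b), pair(0, b))), e))), q(pair(pair(0, e), pair(0, e))))  →  pair(pair(e, g(e, pair(pair(0, e), e))), q(pair(pair(0, e), pair(0, e))))   [R7 at 1.2.2.1]
2. pair(pair(e, g(e, pair(pair(0, e), e))), q(pair(pair(0, e), pair(0, e))))  →  pair(pair(e, pair(0, e)), q(pair(pair(0, e), pair(0, e))))   [R7 at 1.2]
3. pair(pair(e, pair(0, e)), q(pair(pair(0, e), pair(0, e))))  →  pair(pair(e, pair(0, e)), b)   [R4 at 2]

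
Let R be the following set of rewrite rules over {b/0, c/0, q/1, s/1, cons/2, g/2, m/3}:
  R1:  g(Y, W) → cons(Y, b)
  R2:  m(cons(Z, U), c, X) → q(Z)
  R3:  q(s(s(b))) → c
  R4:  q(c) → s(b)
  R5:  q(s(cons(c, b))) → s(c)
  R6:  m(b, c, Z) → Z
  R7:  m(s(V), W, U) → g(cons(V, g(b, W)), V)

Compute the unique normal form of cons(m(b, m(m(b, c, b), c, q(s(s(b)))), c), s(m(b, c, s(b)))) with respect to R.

cons(c, s(s(b)))

1. cons(m(b, m(m(b, c, b), c, q(s(s(b)))), c), s(m(b, c, s(b))))  →  cons(m(b, m(b, c, q(s(s(b)))), c), s(m(b, c, s(b))))   [R6 at 1.2.1]
2. cons(m(b, m(b, c, q(s(s(b)))), c), s(m(b, c, s(b))))  →  cons(m(b, q(s(s(b))), c), s(m(b, c, s(b))))   [R6 at 1.2]
3. cons(m(b, q(s(s(b))), c), s(m(b, c, s(b))))  →  cons(m(b, c, c), s(m(b, c, s(b))))   [R3 at 1.2]
4. cons(m(b, c, c), s(m(b, c, s(b))))  →  cons(c, s(m(b, c, s(b))))   [R6 at 1]
5. cons(c, s(m(b, c, s(b))))  →  cons(c, s(s(b)))   [R6 at 2.1]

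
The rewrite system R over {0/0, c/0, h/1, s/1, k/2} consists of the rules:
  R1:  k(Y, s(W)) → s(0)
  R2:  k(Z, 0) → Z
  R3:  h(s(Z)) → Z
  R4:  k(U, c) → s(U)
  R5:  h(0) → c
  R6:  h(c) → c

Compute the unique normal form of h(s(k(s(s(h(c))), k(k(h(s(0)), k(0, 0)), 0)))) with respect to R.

1. h(s(k(s(s(h(c))), k(k(h(s(0)), k(0, 0)), 0))))  →  k(s(s(h(c))), k(k(h(s(0)), k(0, 0)), 0))   [R3 at ε]
2. k(s(s(h(c))), k(k(h(s(0)), k(0, 0)), 0))  →  k(s(s(c)), k(k(h(s(0)), k(0, 0)), 0))   [R6 at 1.1.1]
3. k(s(s(c)), k(k(h(s(0)), k(0, 0)), 0))  →  k(s(s(c)), k(h(s(0)), k(0, 0)))   [R2 at 2]
4. k(s(s(c)), k(h(s(0)), k(0, 0)))  →  k(s(s(c)), k(0, k(0, 0)))   [R3 at 2.1]
5. k(s(s(c)), k(0, k(0, 0)))  →  k(s(s(c)), k(0, 0))   [R2 at 2.2]
6. k(s(s(c)), k(0, 0))  →  k(s(s(c)), 0)   [R2 at 2]
7. k(s(s(c)), 0)  →  s(s(c))   [R2 at ε]

s(s(c))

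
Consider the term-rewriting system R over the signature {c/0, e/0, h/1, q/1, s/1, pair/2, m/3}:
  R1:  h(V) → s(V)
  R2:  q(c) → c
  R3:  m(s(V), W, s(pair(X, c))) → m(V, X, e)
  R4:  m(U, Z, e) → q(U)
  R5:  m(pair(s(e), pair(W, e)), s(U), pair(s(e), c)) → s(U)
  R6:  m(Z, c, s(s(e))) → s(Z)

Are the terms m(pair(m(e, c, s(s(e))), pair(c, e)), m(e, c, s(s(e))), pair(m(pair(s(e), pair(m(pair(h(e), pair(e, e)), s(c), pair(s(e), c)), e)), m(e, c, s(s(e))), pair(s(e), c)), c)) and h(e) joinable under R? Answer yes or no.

Reduce t₁ = m(pair(m(e, c, s(s(e))), pair(c, e)), m(e, c, s(s(e))), pair(m(pair(s(e), pair(m(pair(h(e), pair(e, e)), s(c), pair(s(e), c)), e)), m(e, c, s(s(e))), pair(s(e), c)), c)):
1. m(pair(m(e, c, s(s(e))), pair(c, e)), m(e, c, s(s(e))), pair(m(pair(s(e), pair(m(pair(h(e), pair(e, e)), s(c), pair(s(e), c)), e)), m(e, c, s(s(e))), pair(s(e), c)), c))  →  m(pair(s(e), pair(c, e)), m(e, c, s(s(e))), pair(m(pair(s(e), pair(m(pair(h(e), pair(e, e)), s(c), pair(s(e), c)), e)), m(e, c, s(s(e))), pair(s(e), c)), c))   [R6 at 1.1]
2. m(pair(s(e), pair(c, e)), m(e, c, s(s(e))), pair(m(pair(s(e), pair(m(pair(h(e), pair(e, e)), s(c), pair(s(e), c)), e)), m(e, c, s(s(e))), pair(s(e), c)), c))  →  m(pair(s(e), pair(c, e)), s(e), pair(m(pair(s(e), pair(m(pair(h(e), pair(e, e)), s(c), pair(s(e), c)), e)), m(e, c, s(s(e))), pair(s(e), c)), c))   [R6 at 2]
3. m(pair(s(e), pair(c, e)), s(e), pair(m(pair(s(e), pair(m(pair(h(e), pair(e, e)), s(c), pair(s(e), c)), e)), m(e, c, s(s(e))), pair(s(e), c)), c))  →  m(pair(s(e), pair(c, e)), s(e), pair(m(pair(s(e), pair(m(pair(s(e), pair(e, e)), s(c), pair(s(e), c)), e)), m(e, c, s(s(e))), pair(s(e), c)), c))   [R1 at 3.1.1.2.1.1.1]
4. m(pair(s(e), pair(c, e)), s(e), pair(m(pair(s(e), pair(m(pair(s(e), pair(e, e)), s(c), pair(s(e), c)), e)), m(e, c, s(s(e))), pair(s(e), c)), c))  →  m(pair(s(e), pair(c, e)), s(e), pair(m(pair(s(e), pair(s(c), e)), m(e, c, s(s(e))), pair(s(e), c)), c))   [R5 at 3.1.1.2.1]
5. m(pair(s(e), pair(c, e)), s(e), pair(m(pair(s(e), pair(s(c), e)), m(e, c, s(s(e))), pair(s(e), c)), c))  →  m(pair(s(e), pair(c, e)), s(e), pair(m(pair(s(e), pair(s(c), e)), s(e), pair(s(e), c)), c))   [R6 at 3.1.2]
6. m(pair(s(e), pair(c, e)), s(e), pair(m(pair(s(e), pair(s(c), e)), s(e), pair(s(e), c)), c))  →  m(pair(s(e), pair(c, e)), s(e), pair(s(e), c))   [R5 at 3.1]
7. m(pair(s(e), pair(c, e)), s(e), pair(s(e), c))  →  s(e)   [R5 at ε]

Reduce t₂ = h(e):
1. h(e)  →  s(e)   [R1 at ε]

yes — NF(t₁) = s(e), NF(t₂) = s(e)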